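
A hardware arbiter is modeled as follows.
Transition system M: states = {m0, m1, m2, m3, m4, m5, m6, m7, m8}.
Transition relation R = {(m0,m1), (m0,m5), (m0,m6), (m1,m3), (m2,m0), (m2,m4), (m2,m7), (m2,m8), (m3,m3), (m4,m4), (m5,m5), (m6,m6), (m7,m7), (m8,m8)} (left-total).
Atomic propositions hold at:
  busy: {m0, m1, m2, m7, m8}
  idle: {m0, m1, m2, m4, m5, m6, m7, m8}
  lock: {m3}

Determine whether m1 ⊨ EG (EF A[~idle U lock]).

Sat(~idle) = {m3}
A[~idle U lock]: least fixpoint, start Z0 = Sat(lock) = {m3}, add states in Sat(~idle) with every successor in Z. Already a fixed point.
Sat(A[~idle U lock]) = {m3}
EF A[~idle U lock]: least fixpoint, start Z0 = {m3}, add states with some successor in Z. Z1 = {m1, m3}; Z2 = {m0, m1, m3}; Z3 = {m0, m1, m2, m3}; fixed.
Sat(EF A[~idle U lock]) = {m0, m1, m2, m3}
EG (EF A[~idle U lock]): greatest fixpoint, start Z0 = {m0, m1, m2, m3}, keep only states in Sat with some successor in Z. Already a fixed point.
Sat(EG (EF A[~idle U lock])) = {m0, m1, m2, m3}
m1 ∈ Sat(EG (EF A[~idle U lock])) = {m0, m1, m2, m3}, so the formula holds at m1.

Yes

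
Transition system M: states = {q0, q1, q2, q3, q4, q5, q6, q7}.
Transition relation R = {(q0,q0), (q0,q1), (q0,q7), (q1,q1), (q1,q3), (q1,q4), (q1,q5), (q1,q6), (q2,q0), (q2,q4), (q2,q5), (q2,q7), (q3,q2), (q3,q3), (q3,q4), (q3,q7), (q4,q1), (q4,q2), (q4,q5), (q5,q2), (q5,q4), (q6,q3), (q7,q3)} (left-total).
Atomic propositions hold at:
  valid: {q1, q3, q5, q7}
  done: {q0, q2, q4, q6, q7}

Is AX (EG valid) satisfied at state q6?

Yes

EG valid: greatest fixpoint, start Z0 = {q1, q3, q5, q7}, keep only states in Sat with some successor in Z. Z1 = {q1, q3, q7}; fixed.
Sat(EG valid) = {q1, q3, q7}
Sat(AX (EG valid)) = {s : every successor in {q1, q3, q7}} = {q6, q7}
q6 ∈ Sat(AX (EG valid)) = {q6, q7}, so the formula holds at q6.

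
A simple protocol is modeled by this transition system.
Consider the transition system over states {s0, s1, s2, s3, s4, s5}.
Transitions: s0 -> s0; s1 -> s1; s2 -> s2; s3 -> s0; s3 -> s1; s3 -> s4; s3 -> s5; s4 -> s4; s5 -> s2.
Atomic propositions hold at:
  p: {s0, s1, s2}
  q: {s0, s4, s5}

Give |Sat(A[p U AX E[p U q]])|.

2

E[p U q]: least fixpoint, start Z0 = Sat(q) = {s0, s4, s5}, add states in Sat(p) with some successor in Z. Already a fixed point.
Sat(E[p U q]) = {s0, s4, s5}
Sat(AX E[p U q]) = {s : every successor in {s0, s4, s5}} = {s0, s4}
A[p U AX E[p U q]]: least fixpoint, start Z0 = Sat(AX E[p U q]) = {s0, s4}, add states in Sat(p) with every successor in Z. Already a fixed point.
Sat(A[p U AX E[p U q]]) = {s0, s4}
|Sat(A[p U AX E[p U q]])| = |{s0, s4}| = 2.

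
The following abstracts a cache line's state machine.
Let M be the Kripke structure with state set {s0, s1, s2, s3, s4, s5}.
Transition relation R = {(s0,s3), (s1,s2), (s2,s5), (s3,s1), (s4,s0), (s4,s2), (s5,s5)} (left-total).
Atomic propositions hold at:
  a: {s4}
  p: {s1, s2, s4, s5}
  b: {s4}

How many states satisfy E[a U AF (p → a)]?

Sat(p → a) = {s0, s3, s4}
AF (p → a): least fixpoint, start Z0 = {s0, s3, s4}, add states with every successor in Z. Already a fixed point.
Sat(AF (p → a)) = {s0, s3, s4}
E[a U AF (p → a)]: least fixpoint, start Z0 = Sat(AF (p → a)) = {s0, s3, s4}, add states in Sat(a) with some successor in Z. Already a fixed point.
Sat(E[a U AF (p → a)]) = {s0, s3, s4}
|Sat(E[a U AF (p → a)])| = |{s0, s3, s4}| = 3.

3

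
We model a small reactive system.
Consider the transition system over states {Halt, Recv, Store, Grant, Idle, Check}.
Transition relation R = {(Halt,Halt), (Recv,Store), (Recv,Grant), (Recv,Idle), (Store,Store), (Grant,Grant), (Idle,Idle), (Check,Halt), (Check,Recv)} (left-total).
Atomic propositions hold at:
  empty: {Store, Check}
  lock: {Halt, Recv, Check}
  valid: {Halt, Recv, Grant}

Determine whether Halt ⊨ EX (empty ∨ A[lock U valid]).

Yes

A[lock U valid]: least fixpoint, start Z0 = Sat(valid) = {Halt, Recv, Grant}, add states in Sat(lock) with every successor in Z. Z1 = {Halt, Recv, Grant, Check}; fixed.
Sat(A[lock U valid]) = {Halt, Recv, Grant, Check}
Sat(empty ∨ A[lock U valid]) = {Halt, Recv, Store, Grant, Check}
Sat(EX (empty ∨ A[lock U valid])) = {s : some successor in {Halt, Recv, Store, Grant, Check}} = {Halt, Recv, Store, Grant, Check}
Halt ∈ Sat(EX (empty ∨ A[lock U valid])) = {Halt, Recv, Store, Grant, Check}, so the formula holds at Halt.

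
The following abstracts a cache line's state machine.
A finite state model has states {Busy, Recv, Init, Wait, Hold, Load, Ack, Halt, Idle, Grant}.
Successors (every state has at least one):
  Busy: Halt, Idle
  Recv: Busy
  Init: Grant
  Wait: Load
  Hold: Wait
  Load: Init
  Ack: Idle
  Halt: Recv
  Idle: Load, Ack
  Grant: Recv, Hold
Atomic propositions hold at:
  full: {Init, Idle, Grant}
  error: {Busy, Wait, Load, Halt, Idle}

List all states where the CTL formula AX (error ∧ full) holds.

{Ack}

Sat(error ∧ full) = {Idle}
Sat(AX (error ∧ full)) = {s : every successor in {Idle}} = {Ack}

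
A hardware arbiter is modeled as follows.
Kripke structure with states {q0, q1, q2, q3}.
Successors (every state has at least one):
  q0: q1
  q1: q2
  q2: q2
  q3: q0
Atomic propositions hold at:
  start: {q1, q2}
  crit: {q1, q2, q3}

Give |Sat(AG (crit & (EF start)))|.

EF start: least fixpoint, start Z0 = {q1, q2}, add states with some successor in Z. Z1 = {q0, q1, q2}; Z2 = {q0, q1, q2, q3}; fixed.
Sat(EF start) = {q0, q1, q2, q3}
Sat(crit & (EF start)) = {q1, q2, q3}
AG (crit & (EF start)): greatest fixpoint, start Z0 = {q1, q2, q3}, keep only states in Sat with every successor in Z. Z1 = {q1, q2}; fixed.
Sat(AG (crit & (EF start))) = {q1, q2}
|Sat(AG (crit & (EF start)))| = |{q1, q2}| = 2.

2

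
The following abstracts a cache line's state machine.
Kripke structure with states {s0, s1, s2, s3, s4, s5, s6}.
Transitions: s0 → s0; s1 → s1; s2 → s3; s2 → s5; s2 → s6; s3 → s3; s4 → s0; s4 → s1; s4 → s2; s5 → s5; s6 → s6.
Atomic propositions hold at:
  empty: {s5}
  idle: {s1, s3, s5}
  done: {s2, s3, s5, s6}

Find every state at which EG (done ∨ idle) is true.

Sat(done ∨ idle) = {s1, s2, s3, s5, s6}
EG (done ∨ idle): greatest fixpoint, start Z0 = {s1, s2, s3, s5, s6}, keep only states in Sat with some successor in Z. Already a fixed point.
Sat(EG (done ∨ idle)) = {s1, s2, s3, s5, s6}

{s1, s2, s3, s5, s6}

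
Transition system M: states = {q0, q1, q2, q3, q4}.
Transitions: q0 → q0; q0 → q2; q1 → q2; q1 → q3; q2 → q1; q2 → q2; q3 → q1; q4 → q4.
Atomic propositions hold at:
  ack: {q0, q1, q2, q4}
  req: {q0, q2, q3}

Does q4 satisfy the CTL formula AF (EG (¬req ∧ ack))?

Sat(¬req) = {q1, q4}
Sat(¬req ∧ ack) = {q1, q4}
EG (¬req ∧ ack): greatest fixpoint, start Z0 = {q1, q4}, keep only states in Sat with some successor in Z. Z1 = {q4}; fixed.
Sat(EG (¬req ∧ ack)) = {q4}
AF (EG (¬req ∧ ack)): least fixpoint, start Z0 = {q4}, add states with every successor in Z. Already a fixed point.
Sat(AF (EG (¬req ∧ ack))) = {q4}
q4 ∈ Sat(AF (EG (¬req ∧ ack))) = {q4}, so the formula holds at q4.

Yes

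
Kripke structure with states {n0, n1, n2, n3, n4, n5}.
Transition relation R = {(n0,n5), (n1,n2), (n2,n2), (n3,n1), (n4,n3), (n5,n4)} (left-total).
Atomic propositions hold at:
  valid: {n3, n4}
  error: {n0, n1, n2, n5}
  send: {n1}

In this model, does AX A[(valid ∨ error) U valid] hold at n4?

Sat(valid ∨ error) = {n0, n1, n2, n3, n4, n5}
A[(valid ∨ error) U valid]: least fixpoint, start Z0 = Sat(valid) = {n3, n4}, add states in Sat(valid ∨ error) with every successor in Z. Z1 = {n3, n4, n5}; Z2 = {n0, n3, n4, n5}; fixed.
Sat(A[(valid ∨ error) U valid]) = {n0, n3, n4, n5}
Sat(AX A[(valid ∨ error) U valid]) = {s : every successor in {n0, n3, n4, n5}} = {n0, n4, n5}
n4 ∈ Sat(AX A[(valid ∨ error) U valid]) = {n0, n4, n5}, so the formula holds at n4.

Yes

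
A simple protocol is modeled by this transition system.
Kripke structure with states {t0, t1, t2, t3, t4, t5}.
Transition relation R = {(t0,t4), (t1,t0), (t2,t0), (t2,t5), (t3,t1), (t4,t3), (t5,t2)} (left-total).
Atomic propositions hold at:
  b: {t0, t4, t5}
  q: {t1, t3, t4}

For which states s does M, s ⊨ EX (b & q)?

{t0}

Sat(b & q) = {t4}
Sat(EX (b & q)) = {s : some successor in {t4}} = {t0}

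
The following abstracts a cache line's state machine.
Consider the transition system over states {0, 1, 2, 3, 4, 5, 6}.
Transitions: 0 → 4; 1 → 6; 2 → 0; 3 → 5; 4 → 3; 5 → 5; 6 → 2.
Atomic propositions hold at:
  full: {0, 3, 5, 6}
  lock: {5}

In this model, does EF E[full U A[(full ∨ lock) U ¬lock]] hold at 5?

No

Sat(full ∨ lock) = {0, 3, 5, 6}
Sat(¬lock) = {0, 1, 2, 3, 4, 6}
A[(full ∨ lock) U ¬lock]: least fixpoint, start Z0 = Sat(¬lock) = {0, 1, 2, 3, 4, 6}, add states in Sat(full ∨ lock) with every successor in Z. Already a fixed point.
Sat(A[(full ∨ lock) U ¬lock]) = {0, 1, 2, 3, 4, 6}
E[full U A[(full ∨ lock) U ¬lock]]: least fixpoint, start Z0 = Sat(A[(full ∨ lock) U ¬lock]) = {0, 1, 2, 3, 4, 6}, add states in Sat(full) with some successor in Z. Already a fixed point.
Sat(E[full U A[(full ∨ lock) U ¬lock]]) = {0, 1, 2, 3, 4, 6}
EF E[full U A[(full ∨ lock) U ¬lock]]: least fixpoint, start Z0 = {0, 1, 2, 3, 4, 6}, add states with some successor in Z. Already a fixed point.
Sat(EF E[full U A[(full ∨ lock) U ¬lock]]) = {0, 1, 2, 3, 4, 6}
5 ∉ Sat(EF E[full U A[(full ∨ lock) U ¬lock]]) = {0, 1, 2, 3, 4, 6}, so the formula does not hold at 5.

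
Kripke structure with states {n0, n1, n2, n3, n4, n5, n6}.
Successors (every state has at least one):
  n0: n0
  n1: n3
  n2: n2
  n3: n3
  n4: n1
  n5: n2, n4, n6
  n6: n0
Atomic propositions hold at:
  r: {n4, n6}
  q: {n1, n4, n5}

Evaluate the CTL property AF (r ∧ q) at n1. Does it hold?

No

Sat(r ∧ q) = {n4}
AF (r ∧ q): least fixpoint, start Z0 = {n4}, add states with every successor in Z. Already a fixed point.
Sat(AF (r ∧ q)) = {n4}
n1 ∉ Sat(AF (r ∧ q)) = {n4}, so the formula does not hold at n1.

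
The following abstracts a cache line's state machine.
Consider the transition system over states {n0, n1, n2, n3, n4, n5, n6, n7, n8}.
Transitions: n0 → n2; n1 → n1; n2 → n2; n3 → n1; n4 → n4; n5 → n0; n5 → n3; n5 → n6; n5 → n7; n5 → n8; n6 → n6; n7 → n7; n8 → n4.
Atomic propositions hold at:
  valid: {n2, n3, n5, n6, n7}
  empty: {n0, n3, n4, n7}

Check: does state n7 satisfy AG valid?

Yes

AG valid: greatest fixpoint, start Z0 = {n2, n3, n5, n6, n7}, keep only states in Sat with every successor in Z. Z1 = {n2, n6, n7}; fixed.
Sat(AG valid) = {n2, n6, n7}
n7 ∈ Sat(AG valid) = {n2, n6, n7}, so the formula holds at n7.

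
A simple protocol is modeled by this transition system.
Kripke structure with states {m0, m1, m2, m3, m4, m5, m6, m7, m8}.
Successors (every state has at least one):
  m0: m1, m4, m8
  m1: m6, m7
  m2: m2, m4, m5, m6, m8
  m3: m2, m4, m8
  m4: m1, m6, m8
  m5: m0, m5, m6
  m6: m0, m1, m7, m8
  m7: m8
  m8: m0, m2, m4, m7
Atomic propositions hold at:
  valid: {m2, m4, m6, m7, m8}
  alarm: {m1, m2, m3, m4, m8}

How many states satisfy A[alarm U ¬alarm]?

Sat(¬alarm) = {m0, m5, m6, m7}
A[alarm U ¬alarm]: least fixpoint, start Z0 = Sat(¬alarm) = {m0, m5, m6, m7}, add states in Sat(alarm) with every successor in Z. Z1 = {m0, m1, m5, m6, m7}; fixed.
Sat(A[alarm U ¬alarm]) = {m0, m1, m5, m6, m7}
|Sat(A[alarm U ¬alarm])| = |{m0, m1, m5, m6, m7}| = 5.

5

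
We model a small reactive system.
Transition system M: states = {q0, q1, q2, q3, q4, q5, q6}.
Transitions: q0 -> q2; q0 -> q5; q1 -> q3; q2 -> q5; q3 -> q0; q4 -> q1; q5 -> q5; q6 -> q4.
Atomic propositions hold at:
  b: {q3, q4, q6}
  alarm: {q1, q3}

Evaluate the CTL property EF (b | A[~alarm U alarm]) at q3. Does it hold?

Sat(~alarm) = {q0, q2, q4, q5, q6}
A[~alarm U alarm]: least fixpoint, start Z0 = Sat(alarm) = {q1, q3}, add states in Sat(~alarm) with every successor in Z. Z1 = {q1, q3, q4}; Z2 = {q1, q3, q4, q6}; fixed.
Sat(A[~alarm U alarm]) = {q1, q3, q4, q6}
Sat(b | A[~alarm U alarm]) = {q1, q3, q4, q6}
EF (b | A[~alarm U alarm]): least fixpoint, start Z0 = {q1, q3, q4, q6}, add states with some successor in Z. Already a fixed point.
Sat(EF (b | A[~alarm U alarm])) = {q1, q3, q4, q6}
q3 ∈ Sat(EF (b | A[~alarm U alarm])) = {q1, q3, q4, q6}, so the formula holds at q3.

Yes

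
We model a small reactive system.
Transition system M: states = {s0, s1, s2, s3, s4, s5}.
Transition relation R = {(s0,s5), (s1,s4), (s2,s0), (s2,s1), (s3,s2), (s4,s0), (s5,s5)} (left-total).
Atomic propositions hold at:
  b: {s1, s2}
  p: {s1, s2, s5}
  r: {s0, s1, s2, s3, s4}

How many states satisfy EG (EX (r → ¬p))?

Sat(¬p) = {s0, s3, s4}
Sat(r → ¬p) = {s0, s3, s4, s5}
Sat(EX (r → ¬p)) = {s : some successor in {s0, s3, s4, s5}} = {s0, s1, s2, s4, s5}
EG (EX (r → ¬p)): greatest fixpoint, start Z0 = {s0, s1, s2, s4, s5}, keep only states in Sat with some successor in Z. Already a fixed point.
Sat(EG (EX (r → ¬p))) = {s0, s1, s2, s4, s5}
|Sat(EG (EX (r → ¬p)))| = |{s0, s1, s2, s4, s5}| = 5.

5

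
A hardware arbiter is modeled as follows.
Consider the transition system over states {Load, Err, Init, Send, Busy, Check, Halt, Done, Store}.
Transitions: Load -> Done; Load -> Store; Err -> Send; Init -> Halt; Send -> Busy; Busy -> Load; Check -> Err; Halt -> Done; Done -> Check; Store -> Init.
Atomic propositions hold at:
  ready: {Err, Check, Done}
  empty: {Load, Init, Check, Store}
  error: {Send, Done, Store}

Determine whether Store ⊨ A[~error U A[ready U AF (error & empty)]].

Yes

Sat(~error) = {Load, Err, Init, Busy, Check, Halt}
Sat(error & empty) = {Store}
AF (error & empty): least fixpoint, start Z0 = {Store}, add states with every successor in Z. Already a fixed point.
Sat(AF (error & empty)) = {Store}
A[ready U AF (error & empty)]: least fixpoint, start Z0 = Sat(AF (error & empty)) = {Store}, add states in Sat(ready) with every successor in Z. Already a fixed point.
Sat(A[ready U AF (error & empty)]) = {Store}
A[~error U A[ready U AF (error & empty)]]: least fixpoint, start Z0 = Sat(A[ready U AF (error & empty)]) = {Store}, add states in Sat(~error) with every successor in Z. Already a fixed point.
Sat(A[~error U A[ready U AF (error & empty)]]) = {Store}
Store ∈ Sat(A[~error U A[ready U AF (error & empty)]]) = {Store}, so the formula holds at Store.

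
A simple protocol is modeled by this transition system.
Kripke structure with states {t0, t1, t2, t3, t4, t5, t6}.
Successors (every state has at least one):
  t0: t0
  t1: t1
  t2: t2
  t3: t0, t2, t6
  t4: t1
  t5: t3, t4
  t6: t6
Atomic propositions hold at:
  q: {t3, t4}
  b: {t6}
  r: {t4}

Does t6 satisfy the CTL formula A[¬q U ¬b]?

No

Sat(¬q) = {t0, t1, t2, t5, t6}
Sat(¬b) = {t0, t1, t2, t3, t4, t5}
A[¬q U ¬b]: least fixpoint, start Z0 = Sat(¬b) = {t0, t1, t2, t3, t4, t5}, add states in Sat(¬q) with every successor in Z. Already a fixed point.
Sat(A[¬q U ¬b]) = {t0, t1, t2, t3, t4, t5}
t6 ∉ Sat(A[¬q U ¬b]) = {t0, t1, t2, t3, t4, t5}, so the formula does not hold at t6.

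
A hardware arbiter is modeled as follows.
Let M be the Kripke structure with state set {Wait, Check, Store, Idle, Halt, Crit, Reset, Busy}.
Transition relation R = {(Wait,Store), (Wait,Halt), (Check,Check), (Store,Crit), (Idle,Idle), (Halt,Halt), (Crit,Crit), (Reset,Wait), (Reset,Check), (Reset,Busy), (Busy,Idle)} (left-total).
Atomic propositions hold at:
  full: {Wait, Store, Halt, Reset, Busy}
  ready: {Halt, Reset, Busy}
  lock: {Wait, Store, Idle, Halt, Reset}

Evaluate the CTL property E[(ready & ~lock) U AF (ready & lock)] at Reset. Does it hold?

Yes

Sat(~lock) = {Check, Crit, Busy}
Sat(ready & ~lock) = {Busy}
Sat(ready & lock) = {Halt, Reset}
AF (ready & lock): least fixpoint, start Z0 = {Halt, Reset}, add states with every successor in Z. Already a fixed point.
Sat(AF (ready & lock)) = {Halt, Reset}
E[(ready & ~lock) U AF (ready & lock)]: least fixpoint, start Z0 = Sat(AF (ready & lock)) = {Halt, Reset}, add states in Sat(ready & ~lock) with some successor in Z. Already a fixed point.
Sat(E[(ready & ~lock) U AF (ready & lock)]) = {Halt, Reset}
Reset ∈ Sat(E[(ready & ~lock) U AF (ready & lock)]) = {Halt, Reset}, so the formula holds at Reset.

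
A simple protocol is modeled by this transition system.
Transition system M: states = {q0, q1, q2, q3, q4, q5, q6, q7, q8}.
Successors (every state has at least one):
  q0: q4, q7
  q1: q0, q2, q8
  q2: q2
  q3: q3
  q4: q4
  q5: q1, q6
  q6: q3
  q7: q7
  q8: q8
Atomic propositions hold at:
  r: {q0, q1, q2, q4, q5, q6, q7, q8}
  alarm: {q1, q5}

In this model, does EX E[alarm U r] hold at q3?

No

E[alarm U r]: least fixpoint, start Z0 = Sat(r) = {q0, q1, q2, q4, q5, q6, q7, q8}, add states in Sat(alarm) with some successor in Z. Already a fixed point.
Sat(E[alarm U r]) = {q0, q1, q2, q4, q5, q6, q7, q8}
Sat(EX E[alarm U r]) = {s : some successor in {q0, q1, q2, q4, q5, q6, q7, q8}} = {q0, q1, q2, q4, q5, q7, q8}
q3 ∉ Sat(EX E[alarm U r]) = {q0, q1, q2, q4, q5, q7, q8}, so the formula does not hold at q3.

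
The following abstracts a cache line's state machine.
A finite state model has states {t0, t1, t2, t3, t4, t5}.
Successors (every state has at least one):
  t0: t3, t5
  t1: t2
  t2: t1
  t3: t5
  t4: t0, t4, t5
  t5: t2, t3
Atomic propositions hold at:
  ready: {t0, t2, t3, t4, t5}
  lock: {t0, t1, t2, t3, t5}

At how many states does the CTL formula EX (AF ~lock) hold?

Sat(~lock) = {t4}
AF ~lock: least fixpoint, start Z0 = {t4}, add states with every successor in Z. Already a fixed point.
Sat(AF ~lock) = {t4}
Sat(EX (AF ~lock)) = {s : some successor in {t4}} = {t4}
|Sat(EX (AF ~lock))| = |{t4}| = 1.

1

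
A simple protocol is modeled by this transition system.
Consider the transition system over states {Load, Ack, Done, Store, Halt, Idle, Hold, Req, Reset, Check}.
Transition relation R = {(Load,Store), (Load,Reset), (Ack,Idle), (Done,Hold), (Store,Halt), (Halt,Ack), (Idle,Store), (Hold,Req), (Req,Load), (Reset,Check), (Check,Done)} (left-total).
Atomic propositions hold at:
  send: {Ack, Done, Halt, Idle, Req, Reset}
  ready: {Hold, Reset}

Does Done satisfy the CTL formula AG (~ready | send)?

Sat(~ready) = {Load, Ack, Done, Store, Halt, Idle, Req, Check}
Sat(~ready | send) = {Load, Ack, Done, Store, Halt, Idle, Req, Reset, Check}
AG (~ready | send): greatest fixpoint, start Z0 = {Load, Ack, Done, Store, Halt, Idle, Req, Reset, Check}, keep only states in Sat with every successor in Z. Z1 = {Load, Ack, Store, Halt, Idle, Req, Reset, Check}; Z2 = {Load, Ack, Store, Halt, Idle, Req, Reset}; Z3 = {Load, Ack, Store, Halt, Idle, Req}; Z4 = {Ack, Store, Halt, Idle, Req}; Z5 = {Ack, Store, Halt, Idle}; fixed.
Sat(AG (~ready | send)) = {Ack, Store, Halt, Idle}
Done ∉ Sat(AG (~ready | send)) = {Ack, Store, Halt, Idle}, so the formula does not hold at Done.

No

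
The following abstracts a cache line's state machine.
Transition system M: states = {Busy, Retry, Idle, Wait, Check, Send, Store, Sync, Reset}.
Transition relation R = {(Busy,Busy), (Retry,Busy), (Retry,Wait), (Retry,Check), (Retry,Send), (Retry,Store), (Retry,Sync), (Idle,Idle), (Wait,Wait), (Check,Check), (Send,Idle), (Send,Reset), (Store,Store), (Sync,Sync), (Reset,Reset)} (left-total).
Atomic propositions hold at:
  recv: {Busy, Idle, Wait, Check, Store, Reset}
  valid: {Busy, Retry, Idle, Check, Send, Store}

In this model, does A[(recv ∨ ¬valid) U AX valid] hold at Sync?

No

Sat(¬valid) = {Wait, Sync, Reset}
Sat(recv ∨ ¬valid) = {Busy, Idle, Wait, Check, Store, Sync, Reset}
Sat(AX valid) = {s : every successor in {Busy, Retry, Idle, Check, Send, Store}} = {Busy, Idle, Check, Store}
A[(recv ∨ ¬valid) U AX valid]: least fixpoint, start Z0 = Sat(AX valid) = {Busy, Idle, Check, Store}, add states in Sat(recv ∨ ¬valid) with every successor in Z. Already a fixed point.
Sat(A[(recv ∨ ¬valid) U AX valid]) = {Busy, Idle, Check, Store}
Sync ∉ Sat(A[(recv ∨ ¬valid) U AX valid]) = {Busy, Idle, Check, Store}, so the formula does not hold at Sync.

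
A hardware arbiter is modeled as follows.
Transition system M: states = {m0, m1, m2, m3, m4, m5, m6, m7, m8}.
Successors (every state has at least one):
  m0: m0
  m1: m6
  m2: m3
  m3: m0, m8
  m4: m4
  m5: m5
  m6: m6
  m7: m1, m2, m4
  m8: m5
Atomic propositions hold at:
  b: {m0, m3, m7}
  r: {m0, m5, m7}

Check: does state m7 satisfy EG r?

No

EG r: greatest fixpoint, start Z0 = {m0, m5, m7}, keep only states in Sat with some successor in Z. Z1 = {m0, m5}; fixed.
Sat(EG r) = {m0, m5}
m7 ∉ Sat(EG r) = {m0, m5}, so the formula does not hold at m7.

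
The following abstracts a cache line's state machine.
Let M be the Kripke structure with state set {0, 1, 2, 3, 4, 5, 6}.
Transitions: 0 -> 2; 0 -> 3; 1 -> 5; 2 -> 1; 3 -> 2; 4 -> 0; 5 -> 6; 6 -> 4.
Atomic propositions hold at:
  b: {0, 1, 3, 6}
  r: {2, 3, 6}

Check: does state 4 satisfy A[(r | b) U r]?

No

Sat(r | b) = {0, 1, 2, 3, 6}
A[(r | b) U r]: least fixpoint, start Z0 = Sat(r) = {2, 3, 6}, add states in Sat(r | b) with every successor in Z. Z1 = {0, 2, 3, 6}; fixed.
Sat(A[(r | b) U r]) = {0, 2, 3, 6}
4 ∉ Sat(A[(r | b) U r]) = {0, 2, 3, 6}, so the formula does not hold at 4.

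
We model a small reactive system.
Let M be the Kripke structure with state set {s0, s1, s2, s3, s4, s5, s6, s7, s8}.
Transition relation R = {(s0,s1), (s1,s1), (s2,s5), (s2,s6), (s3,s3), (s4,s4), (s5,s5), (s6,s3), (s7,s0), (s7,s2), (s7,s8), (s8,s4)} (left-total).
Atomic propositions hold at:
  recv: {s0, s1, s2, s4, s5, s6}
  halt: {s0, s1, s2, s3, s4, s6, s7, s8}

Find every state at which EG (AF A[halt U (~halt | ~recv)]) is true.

Sat(~halt) = {s5}
Sat(~recv) = {s3, s7, s8}
Sat(~halt | ~recv) = {s3, s5, s7, s8}
A[halt U (~halt | ~recv)]: least fixpoint, start Z0 = Sat((~halt | ~recv)) = {s3, s5, s7, s8}, add states in Sat(halt) with every successor in Z. Z1 = {s3, s5, s6, s7, s8}; Z2 = {s2, s3, s5, s6, s7, s8}; fixed.
Sat(A[halt U (~halt | ~recv)]) = {s2, s3, s5, s6, s7, s8}
AF A[halt U (~halt | ~recv)]: least fixpoint, start Z0 = {s2, s3, s5, s6, s7, s8}, add states with every successor in Z. Already a fixed point.
Sat(AF A[halt U (~halt | ~recv)]) = {s2, s3, s5, s6, s7, s8}
EG (AF A[halt U (~halt | ~recv)]): greatest fixpoint, start Z0 = {s2, s3, s5, s6, s7, s8}, keep only states in Sat with some successor in Z. Z1 = {s2, s3, s5, s6, s7}; fixed.
Sat(EG (AF A[halt U (~halt | ~recv)])) = {s2, s3, s5, s6, s7}

{s2, s3, s5, s6, s7}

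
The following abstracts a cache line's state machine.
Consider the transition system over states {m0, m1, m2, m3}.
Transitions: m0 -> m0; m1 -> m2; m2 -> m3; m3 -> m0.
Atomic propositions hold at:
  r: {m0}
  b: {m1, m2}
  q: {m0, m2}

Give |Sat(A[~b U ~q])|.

2

Sat(~b) = {m0, m3}
Sat(~q) = {m1, m3}
A[~b U ~q]: least fixpoint, start Z0 = Sat(~q) = {m1, m3}, add states in Sat(~b) with every successor in Z. Already a fixed point.
Sat(A[~b U ~q]) = {m1, m3}
|Sat(A[~b U ~q])| = |{m1, m3}| = 2.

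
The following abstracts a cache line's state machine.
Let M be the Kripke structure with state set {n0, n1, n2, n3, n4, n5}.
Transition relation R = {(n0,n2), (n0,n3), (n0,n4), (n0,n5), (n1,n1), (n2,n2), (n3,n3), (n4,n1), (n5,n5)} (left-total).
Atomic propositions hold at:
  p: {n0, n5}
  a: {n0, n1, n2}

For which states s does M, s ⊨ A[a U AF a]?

{n0, n1, n2, n4}

AF a: least fixpoint, start Z0 = {n0, n1, n2}, add states with every successor in Z. Z1 = {n0, n1, n2, n4}; fixed.
Sat(AF a) = {n0, n1, n2, n4}
A[a U AF a]: least fixpoint, start Z0 = Sat(AF a) = {n0, n1, n2, n4}, add states in Sat(a) with every successor in Z. Already a fixed point.
Sat(A[a U AF a]) = {n0, n1, n2, n4}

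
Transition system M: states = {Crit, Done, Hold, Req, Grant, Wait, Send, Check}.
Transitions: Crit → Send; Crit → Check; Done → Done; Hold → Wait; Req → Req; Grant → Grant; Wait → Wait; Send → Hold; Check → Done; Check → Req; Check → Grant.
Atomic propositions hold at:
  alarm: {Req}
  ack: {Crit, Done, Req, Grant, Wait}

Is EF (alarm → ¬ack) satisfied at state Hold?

Yes

Sat(¬ack) = {Hold, Send, Check}
Sat(alarm → ¬ack) = {Crit, Done, Hold, Grant, Wait, Send, Check}
EF (alarm → ¬ack): least fixpoint, start Z0 = {Crit, Done, Hold, Grant, Wait, Send, Check}, add states with some successor in Z. Already a fixed point.
Sat(EF (alarm → ¬ack)) = {Crit, Done, Hold, Grant, Wait, Send, Check}
Hold ∈ Sat(EF (alarm → ¬ack)) = {Crit, Done, Hold, Grant, Wait, Send, Check}, so the formula holds at Hold.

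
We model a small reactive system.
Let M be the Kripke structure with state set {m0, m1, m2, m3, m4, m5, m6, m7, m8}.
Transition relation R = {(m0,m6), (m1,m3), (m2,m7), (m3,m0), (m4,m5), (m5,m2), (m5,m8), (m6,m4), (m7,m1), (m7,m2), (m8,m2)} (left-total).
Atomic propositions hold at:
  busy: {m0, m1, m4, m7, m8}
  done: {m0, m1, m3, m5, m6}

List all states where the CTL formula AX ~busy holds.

Sat(~busy) = {m2, m3, m5, m6}
Sat(AX ~busy) = {s : every successor in {m2, m3, m5, m6}} = {m0, m1, m4, m8}

{m0, m1, m4, m8}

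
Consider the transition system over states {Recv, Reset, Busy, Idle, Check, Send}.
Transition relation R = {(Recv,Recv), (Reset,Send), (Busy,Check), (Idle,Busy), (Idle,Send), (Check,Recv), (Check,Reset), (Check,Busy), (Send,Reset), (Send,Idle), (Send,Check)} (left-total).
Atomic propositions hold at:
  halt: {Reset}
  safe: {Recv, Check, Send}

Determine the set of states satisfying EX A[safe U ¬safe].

{Idle, Check, Send}

Sat(¬safe) = {Reset, Busy, Idle}
A[safe U ¬safe]: least fixpoint, start Z0 = Sat(¬safe) = {Reset, Busy, Idle}, add states in Sat(safe) with every successor in Z. Already a fixed point.
Sat(A[safe U ¬safe]) = {Reset, Busy, Idle}
Sat(EX A[safe U ¬safe]) = {s : some successor in {Reset, Busy, Idle}} = {Idle, Check, Send}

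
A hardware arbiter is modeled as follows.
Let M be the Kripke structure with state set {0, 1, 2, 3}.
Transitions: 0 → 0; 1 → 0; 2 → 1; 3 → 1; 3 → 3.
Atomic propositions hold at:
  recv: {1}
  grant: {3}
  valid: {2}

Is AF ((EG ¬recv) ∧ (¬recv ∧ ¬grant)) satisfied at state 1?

Yes

Sat(¬recv) = {0, 2, 3}
EG ¬recv: greatest fixpoint, start Z0 = {0, 2, 3}, keep only states in Sat with some successor in Z. Z1 = {0, 3}; fixed.
Sat(EG ¬recv) = {0, 3}
Sat(¬grant) = {0, 1, 2}
Sat(¬recv ∧ ¬grant) = {0, 2}
Sat((EG ¬recv) ∧ (¬recv ∧ ¬grant)) = {0}
AF ((EG ¬recv) ∧ (¬recv ∧ ¬grant)): least fixpoint, start Z0 = {0}, add states with every successor in Z. Z1 = {0, 1}; Z2 = {0, 1, 2}; fixed.
Sat(AF ((EG ¬recv) ∧ (¬recv ∧ ¬grant))) = {0, 1, 2}
1 ∈ Sat(AF ((EG ¬recv) ∧ (¬recv ∧ ¬grant))) = {0, 1, 2}, so the formula holds at 1.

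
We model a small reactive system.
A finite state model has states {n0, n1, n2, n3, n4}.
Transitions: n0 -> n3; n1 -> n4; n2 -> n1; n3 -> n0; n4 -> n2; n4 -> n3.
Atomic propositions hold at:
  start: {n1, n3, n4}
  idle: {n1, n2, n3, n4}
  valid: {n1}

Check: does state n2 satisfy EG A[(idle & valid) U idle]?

Yes

Sat(idle & valid) = {n1}
A[(idle & valid) U idle]: least fixpoint, start Z0 = Sat(idle) = {n1, n2, n3, n4}, add states in Sat(idle & valid) with every successor in Z. Already a fixed point.
Sat(A[(idle & valid) U idle]) = {n1, n2, n3, n4}
EG A[(idle & valid) U idle]: greatest fixpoint, start Z0 = {n1, n2, n3, n4}, keep only states in Sat with some successor in Z. Z1 = {n1, n2, n4}; fixed.
Sat(EG A[(idle & valid) U idle]) = {n1, n2, n4}
n2 ∈ Sat(EG A[(idle & valid) U idle]) = {n1, n2, n4}, so the formula holds at n2.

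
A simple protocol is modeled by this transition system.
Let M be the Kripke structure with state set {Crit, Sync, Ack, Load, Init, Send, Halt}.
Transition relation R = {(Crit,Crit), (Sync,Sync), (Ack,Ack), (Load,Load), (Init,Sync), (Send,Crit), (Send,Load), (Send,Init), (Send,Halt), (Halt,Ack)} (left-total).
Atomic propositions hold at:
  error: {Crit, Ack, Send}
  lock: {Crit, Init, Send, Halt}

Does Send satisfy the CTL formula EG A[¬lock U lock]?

Sat(¬lock) = {Sync, Ack, Load}
A[¬lock U lock]: least fixpoint, start Z0 = Sat(lock) = {Crit, Init, Send, Halt}, add states in Sat(¬lock) with every successor in Z. Already a fixed point.
Sat(A[¬lock U lock]) = {Crit, Init, Send, Halt}
EG A[¬lock U lock]: greatest fixpoint, start Z0 = {Crit, Init, Send, Halt}, keep only states in Sat with some successor in Z. Z1 = {Crit, Send}; fixed.
Sat(EG A[¬lock U lock]) = {Crit, Send}
Send ∈ Sat(EG A[¬lock U lock]) = {Crit, Send}, so the formula holds at Send.

Yes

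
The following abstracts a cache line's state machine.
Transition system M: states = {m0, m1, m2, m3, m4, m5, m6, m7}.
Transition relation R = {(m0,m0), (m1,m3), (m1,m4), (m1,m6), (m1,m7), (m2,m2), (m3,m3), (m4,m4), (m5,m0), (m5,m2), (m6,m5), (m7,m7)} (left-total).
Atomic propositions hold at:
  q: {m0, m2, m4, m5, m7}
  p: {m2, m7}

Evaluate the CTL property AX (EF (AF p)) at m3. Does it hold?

AF p: least fixpoint, start Z0 = {m2, m7}, add states with every successor in Z. Already a fixed point.
Sat(AF p) = {m2, m7}
EF (AF p): least fixpoint, start Z0 = {m2, m7}, add states with some successor in Z. Z1 = {m1, m2, m5, m7}; Z2 = {m1, m2, m5, m6, m7}; fixed.
Sat(EF (AF p)) = {m1, m2, m5, m6, m7}
Sat(AX (EF (AF p))) = {s : every successor in {m1, m2, m5, m6, m7}} = {m2, m6, m7}
m3 ∉ Sat(AX (EF (AF p))) = {m2, m6, m7}, so the formula does not hold at m3.

No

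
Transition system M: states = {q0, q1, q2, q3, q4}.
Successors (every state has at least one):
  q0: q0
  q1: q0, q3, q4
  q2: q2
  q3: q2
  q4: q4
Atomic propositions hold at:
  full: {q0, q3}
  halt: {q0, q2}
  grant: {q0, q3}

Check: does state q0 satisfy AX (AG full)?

Yes

AG full: greatest fixpoint, start Z0 = {q0, q3}, keep only states in Sat with every successor in Z. Z1 = {q0}; fixed.
Sat(AG full) = {q0}
Sat(AX (AG full)) = {s : every successor in {q0}} = {q0}
q0 ∈ Sat(AX (AG full)) = {q0}, so the formula holds at q0.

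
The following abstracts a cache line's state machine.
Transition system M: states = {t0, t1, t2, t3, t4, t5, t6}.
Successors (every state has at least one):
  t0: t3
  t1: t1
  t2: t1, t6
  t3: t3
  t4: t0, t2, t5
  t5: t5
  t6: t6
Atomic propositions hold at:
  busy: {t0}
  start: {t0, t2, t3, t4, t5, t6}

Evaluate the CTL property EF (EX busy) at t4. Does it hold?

Sat(EX busy) = {s : some successor in {t0}} = {t4}
EF (EX busy): least fixpoint, start Z0 = {t4}, add states with some successor in Z. Already a fixed point.
Sat(EF (EX busy)) = {t4}
t4 ∈ Sat(EF (EX busy)) = {t4}, so the formula holds at t4.

Yes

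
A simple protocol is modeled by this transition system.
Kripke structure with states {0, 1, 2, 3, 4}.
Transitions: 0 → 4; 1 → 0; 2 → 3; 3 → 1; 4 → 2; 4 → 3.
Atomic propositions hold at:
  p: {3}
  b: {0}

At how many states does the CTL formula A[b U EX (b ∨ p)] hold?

4

Sat(b ∨ p) = {0, 3}
Sat(EX (b ∨ p)) = {s : some successor in {0, 3}} = {1, 2, 4}
A[b U EX (b ∨ p)]: least fixpoint, start Z0 = Sat(EX (b ∨ p)) = {1, 2, 4}, add states in Sat(b) with every successor in Z. Z1 = {0, 1, 2, 4}; fixed.
Sat(A[b U EX (b ∨ p)]) = {0, 1, 2, 4}
|Sat(A[b U EX (b ∨ p)])| = |{0, 1, 2, 4}| = 4.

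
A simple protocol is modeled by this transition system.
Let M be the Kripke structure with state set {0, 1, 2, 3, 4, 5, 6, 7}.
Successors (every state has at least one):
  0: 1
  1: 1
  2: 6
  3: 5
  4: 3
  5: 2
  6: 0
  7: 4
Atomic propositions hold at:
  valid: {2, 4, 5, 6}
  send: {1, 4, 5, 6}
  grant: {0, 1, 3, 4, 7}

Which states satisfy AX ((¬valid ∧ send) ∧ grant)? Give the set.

{0, 1}

Sat(¬valid) = {0, 1, 3, 7}
Sat(¬valid ∧ send) = {1}
Sat((¬valid ∧ send) ∧ grant) = {1}
Sat(AX ((¬valid ∧ send) ∧ grant)) = {s : every successor in {1}} = {0, 1}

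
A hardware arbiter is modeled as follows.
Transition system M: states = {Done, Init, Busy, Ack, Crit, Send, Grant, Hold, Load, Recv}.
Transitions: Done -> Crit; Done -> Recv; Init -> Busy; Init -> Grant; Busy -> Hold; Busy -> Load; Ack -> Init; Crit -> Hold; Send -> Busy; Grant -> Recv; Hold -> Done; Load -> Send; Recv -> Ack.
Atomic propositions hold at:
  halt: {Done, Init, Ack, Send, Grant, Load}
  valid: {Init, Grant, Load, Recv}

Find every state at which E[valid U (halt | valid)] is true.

Sat(halt | valid) = {Done, Init, Ack, Send, Grant, Load, Recv}
E[valid U (halt | valid)]: least fixpoint, start Z0 = Sat((halt | valid)) = {Done, Init, Ack, Send, Grant, Load, Recv}, add states in Sat(valid) with some successor in Z. Already a fixed point.
Sat(E[valid U (halt | valid)]) = {Done, Init, Ack, Send, Grant, Load, Recv}

{Done, Init, Ack, Send, Grant, Load, Recv}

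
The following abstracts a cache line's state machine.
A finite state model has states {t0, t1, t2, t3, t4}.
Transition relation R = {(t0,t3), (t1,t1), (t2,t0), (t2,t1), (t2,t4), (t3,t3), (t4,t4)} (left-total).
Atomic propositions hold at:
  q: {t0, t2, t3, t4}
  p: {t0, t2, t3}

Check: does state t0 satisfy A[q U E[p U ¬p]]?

Sat(¬p) = {t1, t4}
E[p U ¬p]: least fixpoint, start Z0 = Sat(¬p) = {t1, t4}, add states in Sat(p) with some successor in Z. Z1 = {t1, t2, t4}; fixed.
Sat(E[p U ¬p]) = {t1, t2, t4}
A[q U E[p U ¬p]]: least fixpoint, start Z0 = Sat(E[p U ¬p]) = {t1, t2, t4}, add states in Sat(q) with every successor in Z. Already a fixed point.
Sat(A[q U E[p U ¬p]]) = {t1, t2, t4}
t0 ∉ Sat(A[q U E[p U ¬p]]) = {t1, t2, t4}, so the formula does not hold at t0.

No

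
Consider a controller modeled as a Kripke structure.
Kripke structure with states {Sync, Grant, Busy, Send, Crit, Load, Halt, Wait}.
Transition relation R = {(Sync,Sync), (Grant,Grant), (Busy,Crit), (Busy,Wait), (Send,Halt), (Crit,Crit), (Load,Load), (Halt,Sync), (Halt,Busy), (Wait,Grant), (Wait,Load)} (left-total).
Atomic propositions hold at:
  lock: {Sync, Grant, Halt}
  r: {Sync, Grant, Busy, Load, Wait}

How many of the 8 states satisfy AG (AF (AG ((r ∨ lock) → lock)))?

Sat(r ∨ lock) = {Sync, Grant, Busy, Load, Halt, Wait}
Sat((r ∨ lock) → lock) = {Sync, Grant, Send, Crit, Halt}
AG ((r ∨ lock) → lock): greatest fixpoint, start Z0 = {Sync, Grant, Send, Crit, Halt}, keep only states in Sat with every successor in Z. Z1 = {Sync, Grant, Send, Crit}; Z2 = {Sync, Grant, Crit}; fixed.
Sat(AG ((r ∨ lock) → lock)) = {Sync, Grant, Crit}
AF (AG ((r ∨ lock) → lock)): least fixpoint, start Z0 = {Sync, Grant, Crit}, add states with every successor in Z. Already a fixed point.
Sat(AF (AG ((r ∨ lock) → lock))) = {Sync, Grant, Crit}
AG (AF (AG ((r ∨ lock) → lock))): greatest fixpoint, start Z0 = {Sync, Grant, Crit}, keep only states in Sat with every successor in Z. Already a fixed point.
Sat(AG (AF (AG ((r ∨ lock) → lock)))) = {Sync, Grant, Crit}
|Sat(AG (AF (AG ((r ∨ lock) → lock))))| = |{Sync, Grant, Crit}| = 3.

3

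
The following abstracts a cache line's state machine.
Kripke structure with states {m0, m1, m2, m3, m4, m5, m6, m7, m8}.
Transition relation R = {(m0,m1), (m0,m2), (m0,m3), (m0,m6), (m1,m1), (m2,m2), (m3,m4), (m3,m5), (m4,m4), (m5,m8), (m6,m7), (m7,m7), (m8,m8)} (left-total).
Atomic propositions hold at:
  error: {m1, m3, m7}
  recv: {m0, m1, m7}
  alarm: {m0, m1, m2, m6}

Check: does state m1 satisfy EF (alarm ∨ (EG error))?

Yes

EG error: greatest fixpoint, start Z0 = {m1, m3, m7}, keep only states in Sat with some successor in Z. Z1 = {m1, m7}; fixed.
Sat(EG error) = {m1, m7}
Sat(alarm ∨ (EG error)) = {m0, m1, m2, m6, m7}
EF (alarm ∨ (EG error)): least fixpoint, start Z0 = {m0, m1, m2, m6, m7}, add states with some successor in Z. Already a fixed point.
Sat(EF (alarm ∨ (EG error))) = {m0, m1, m2, m6, m7}
m1 ∈ Sat(EF (alarm ∨ (EG error))) = {m0, m1, m2, m6, m7}, so the formula holds at m1.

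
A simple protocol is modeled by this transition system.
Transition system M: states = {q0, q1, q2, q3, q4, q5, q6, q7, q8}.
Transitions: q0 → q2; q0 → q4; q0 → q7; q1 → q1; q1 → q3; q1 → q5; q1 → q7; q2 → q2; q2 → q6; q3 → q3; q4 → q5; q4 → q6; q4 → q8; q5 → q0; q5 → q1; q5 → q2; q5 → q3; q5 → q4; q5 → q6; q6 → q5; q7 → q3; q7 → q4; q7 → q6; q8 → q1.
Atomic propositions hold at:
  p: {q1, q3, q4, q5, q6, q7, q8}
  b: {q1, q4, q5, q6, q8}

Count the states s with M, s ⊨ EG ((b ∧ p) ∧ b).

5

Sat(b ∧ p) = {q1, q4, q5, q6, q8}
Sat((b ∧ p) ∧ b) = {q1, q4, q5, q6, q8}
EG ((b ∧ p) ∧ b): greatest fixpoint, start Z0 = {q1, q4, q5, q6, q8}, keep only states in Sat with some successor in Z. Already a fixed point.
Sat(EG ((b ∧ p) ∧ b)) = {q1, q4, q5, q6, q8}
|Sat(EG ((b ∧ p) ∧ b))| = |{q1, q4, q5, q6, q8}| = 5.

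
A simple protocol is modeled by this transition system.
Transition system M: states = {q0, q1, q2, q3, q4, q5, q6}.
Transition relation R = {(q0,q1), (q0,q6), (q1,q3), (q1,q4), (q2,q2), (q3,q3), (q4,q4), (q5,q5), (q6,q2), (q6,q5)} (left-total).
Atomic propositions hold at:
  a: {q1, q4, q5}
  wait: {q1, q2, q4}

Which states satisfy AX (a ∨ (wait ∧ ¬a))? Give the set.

{q2, q4, q5, q6}

Sat(¬a) = {q0, q2, q3, q6}
Sat(wait ∧ ¬a) = {q2}
Sat(a ∨ (wait ∧ ¬a)) = {q1, q2, q4, q5}
Sat(AX (a ∨ (wait ∧ ¬a))) = {s : every successor in {q1, q2, q4, q5}} = {q2, q4, q5, q6}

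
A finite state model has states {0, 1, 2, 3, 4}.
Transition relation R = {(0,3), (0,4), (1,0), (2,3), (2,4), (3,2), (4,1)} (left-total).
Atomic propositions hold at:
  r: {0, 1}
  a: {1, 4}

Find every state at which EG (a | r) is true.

{0, 1, 4}

Sat(a | r) = {0, 1, 4}
EG (a | r): greatest fixpoint, start Z0 = {0, 1, 4}, keep only states in Sat with some successor in Z. Already a fixed point.
Sat(EG (a | r)) = {0, 1, 4}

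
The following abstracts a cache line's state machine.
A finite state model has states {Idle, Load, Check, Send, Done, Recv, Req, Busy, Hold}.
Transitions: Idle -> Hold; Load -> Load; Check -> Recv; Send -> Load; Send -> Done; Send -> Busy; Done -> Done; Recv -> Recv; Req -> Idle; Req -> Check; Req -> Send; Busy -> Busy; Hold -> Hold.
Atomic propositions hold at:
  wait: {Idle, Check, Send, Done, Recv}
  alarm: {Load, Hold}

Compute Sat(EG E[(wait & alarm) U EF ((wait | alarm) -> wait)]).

Sat(wait & alarm) = ∅
Sat(wait | alarm) = {Idle, Load, Check, Send, Done, Recv, Hold}
Sat((wait | alarm) -> wait) = {Idle, Check, Send, Done, Recv, Req, Busy}
EF ((wait | alarm) -> wait): least fixpoint, start Z0 = {Idle, Check, Send, Done, Recv, Req, Busy}, add states with some successor in Z. Already a fixed point.
Sat(EF ((wait | alarm) -> wait)) = {Idle, Check, Send, Done, Recv, Req, Busy}
E[(wait & alarm) U EF ((wait | alarm) -> wait)]: least fixpoint, start Z0 = Sat(EF ((wait | alarm) -> wait)) = {Idle, Check, Send, Done, Recv, Req, Busy}, add states in Sat(wait & alarm) with some successor in Z. Already a fixed point.
Sat(E[(wait & alarm) U EF ((wait | alarm) -> wait)]) = {Idle, Check, Send, Done, Recv, Req, Busy}
EG E[(wait & alarm) U EF ((wait | alarm) -> wait)]: greatest fixpoint, start Z0 = {Idle, Check, Send, Done, Recv, Req, Busy}, keep only states in Sat with some successor in Z. Z1 = {Check, Send, Done, Recv, Req, Busy}; fixed.
Sat(EG E[(wait & alarm) U EF ((wait | alarm) -> wait)]) = {Check, Send, Done, Recv, Req, Busy}

{Check, Send, Done, Recv, Req, Busy}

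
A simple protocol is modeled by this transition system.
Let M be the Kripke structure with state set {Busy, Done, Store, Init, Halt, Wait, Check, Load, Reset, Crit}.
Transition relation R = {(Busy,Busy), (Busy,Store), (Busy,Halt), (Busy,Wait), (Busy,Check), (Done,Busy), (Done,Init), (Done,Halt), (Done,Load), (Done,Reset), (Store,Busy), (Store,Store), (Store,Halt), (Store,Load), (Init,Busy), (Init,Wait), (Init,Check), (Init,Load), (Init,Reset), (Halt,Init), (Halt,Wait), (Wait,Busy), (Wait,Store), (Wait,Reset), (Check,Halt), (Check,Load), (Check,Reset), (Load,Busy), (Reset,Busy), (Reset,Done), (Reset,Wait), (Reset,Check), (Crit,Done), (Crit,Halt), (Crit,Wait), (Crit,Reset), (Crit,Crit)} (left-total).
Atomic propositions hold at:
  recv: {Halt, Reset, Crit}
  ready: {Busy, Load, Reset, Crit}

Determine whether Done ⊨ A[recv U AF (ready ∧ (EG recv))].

No

EG recv: greatest fixpoint, start Z0 = {Halt, Reset, Crit}, keep only states in Sat with some successor in Z. Z1 = {Crit}; fixed.
Sat(EG recv) = {Crit}
Sat(ready ∧ (EG recv)) = {Crit}
AF (ready ∧ (EG recv)): least fixpoint, start Z0 = {Crit}, add states with every successor in Z. Already a fixed point.
Sat(AF (ready ∧ (EG recv))) = {Crit}
A[recv U AF (ready ∧ (EG recv))]: least fixpoint, start Z0 = Sat(AF (ready ∧ (EG recv))) = {Crit}, add states in Sat(recv) with every successor in Z. Already a fixed point.
Sat(A[recv U AF (ready ∧ (EG recv))]) = {Crit}
Done ∉ Sat(A[recv U AF (ready ∧ (EG recv))]) = {Crit}, so the formula does not hold at Done.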